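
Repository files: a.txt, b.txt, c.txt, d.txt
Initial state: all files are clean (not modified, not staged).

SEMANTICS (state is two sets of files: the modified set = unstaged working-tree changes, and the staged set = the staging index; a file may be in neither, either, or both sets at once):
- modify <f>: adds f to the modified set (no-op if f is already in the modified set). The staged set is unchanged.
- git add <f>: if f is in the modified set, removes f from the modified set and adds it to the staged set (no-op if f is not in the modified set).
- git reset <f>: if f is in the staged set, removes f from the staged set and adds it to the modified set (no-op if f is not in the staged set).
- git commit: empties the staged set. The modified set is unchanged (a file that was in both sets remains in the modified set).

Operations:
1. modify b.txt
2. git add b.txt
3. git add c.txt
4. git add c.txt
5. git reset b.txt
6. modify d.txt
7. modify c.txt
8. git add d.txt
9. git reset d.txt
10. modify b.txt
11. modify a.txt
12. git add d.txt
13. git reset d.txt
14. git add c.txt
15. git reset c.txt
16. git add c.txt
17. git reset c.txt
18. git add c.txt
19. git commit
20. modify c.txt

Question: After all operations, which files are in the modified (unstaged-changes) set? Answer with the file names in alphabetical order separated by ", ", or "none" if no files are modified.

Answer: a.txt, b.txt, c.txt, d.txt

Derivation:
After op 1 (modify b.txt): modified={b.txt} staged={none}
After op 2 (git add b.txt): modified={none} staged={b.txt}
After op 3 (git add c.txt): modified={none} staged={b.txt}
After op 4 (git add c.txt): modified={none} staged={b.txt}
After op 5 (git reset b.txt): modified={b.txt} staged={none}
After op 6 (modify d.txt): modified={b.txt, d.txt} staged={none}
After op 7 (modify c.txt): modified={b.txt, c.txt, d.txt} staged={none}
After op 8 (git add d.txt): modified={b.txt, c.txt} staged={d.txt}
After op 9 (git reset d.txt): modified={b.txt, c.txt, d.txt} staged={none}
After op 10 (modify b.txt): modified={b.txt, c.txt, d.txt} staged={none}
After op 11 (modify a.txt): modified={a.txt, b.txt, c.txt, d.txt} staged={none}
After op 12 (git add d.txt): modified={a.txt, b.txt, c.txt} staged={d.txt}
After op 13 (git reset d.txt): modified={a.txt, b.txt, c.txt, d.txt} staged={none}
After op 14 (git add c.txt): modified={a.txt, b.txt, d.txt} staged={c.txt}
After op 15 (git reset c.txt): modified={a.txt, b.txt, c.txt, d.txt} staged={none}
After op 16 (git add c.txt): modified={a.txt, b.txt, d.txt} staged={c.txt}
After op 17 (git reset c.txt): modified={a.txt, b.txt, c.txt, d.txt} staged={none}
After op 18 (git add c.txt): modified={a.txt, b.txt, d.txt} staged={c.txt}
After op 19 (git commit): modified={a.txt, b.txt, d.txt} staged={none}
After op 20 (modify c.txt): modified={a.txt, b.txt, c.txt, d.txt} staged={none}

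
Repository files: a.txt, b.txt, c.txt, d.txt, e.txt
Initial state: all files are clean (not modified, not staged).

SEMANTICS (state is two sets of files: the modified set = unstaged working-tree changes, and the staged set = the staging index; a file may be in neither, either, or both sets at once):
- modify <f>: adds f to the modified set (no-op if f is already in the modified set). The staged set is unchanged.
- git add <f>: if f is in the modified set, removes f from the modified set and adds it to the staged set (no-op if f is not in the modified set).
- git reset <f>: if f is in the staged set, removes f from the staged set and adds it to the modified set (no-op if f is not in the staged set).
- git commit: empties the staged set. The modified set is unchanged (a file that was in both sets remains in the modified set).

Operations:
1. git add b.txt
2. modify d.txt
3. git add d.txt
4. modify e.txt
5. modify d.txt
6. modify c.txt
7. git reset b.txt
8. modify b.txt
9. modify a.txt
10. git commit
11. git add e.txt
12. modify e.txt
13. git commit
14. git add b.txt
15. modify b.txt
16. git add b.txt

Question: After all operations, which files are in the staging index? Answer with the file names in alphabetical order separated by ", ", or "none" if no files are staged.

After op 1 (git add b.txt): modified={none} staged={none}
After op 2 (modify d.txt): modified={d.txt} staged={none}
After op 3 (git add d.txt): modified={none} staged={d.txt}
After op 4 (modify e.txt): modified={e.txt} staged={d.txt}
After op 5 (modify d.txt): modified={d.txt, e.txt} staged={d.txt}
After op 6 (modify c.txt): modified={c.txt, d.txt, e.txt} staged={d.txt}
After op 7 (git reset b.txt): modified={c.txt, d.txt, e.txt} staged={d.txt}
After op 8 (modify b.txt): modified={b.txt, c.txt, d.txt, e.txt} staged={d.txt}
After op 9 (modify a.txt): modified={a.txt, b.txt, c.txt, d.txt, e.txt} staged={d.txt}
After op 10 (git commit): modified={a.txt, b.txt, c.txt, d.txt, e.txt} staged={none}
After op 11 (git add e.txt): modified={a.txt, b.txt, c.txt, d.txt} staged={e.txt}
After op 12 (modify e.txt): modified={a.txt, b.txt, c.txt, d.txt, e.txt} staged={e.txt}
After op 13 (git commit): modified={a.txt, b.txt, c.txt, d.txt, e.txt} staged={none}
After op 14 (git add b.txt): modified={a.txt, c.txt, d.txt, e.txt} staged={b.txt}
After op 15 (modify b.txt): modified={a.txt, b.txt, c.txt, d.txt, e.txt} staged={b.txt}
After op 16 (git add b.txt): modified={a.txt, c.txt, d.txt, e.txt} staged={b.txt}

Answer: b.txt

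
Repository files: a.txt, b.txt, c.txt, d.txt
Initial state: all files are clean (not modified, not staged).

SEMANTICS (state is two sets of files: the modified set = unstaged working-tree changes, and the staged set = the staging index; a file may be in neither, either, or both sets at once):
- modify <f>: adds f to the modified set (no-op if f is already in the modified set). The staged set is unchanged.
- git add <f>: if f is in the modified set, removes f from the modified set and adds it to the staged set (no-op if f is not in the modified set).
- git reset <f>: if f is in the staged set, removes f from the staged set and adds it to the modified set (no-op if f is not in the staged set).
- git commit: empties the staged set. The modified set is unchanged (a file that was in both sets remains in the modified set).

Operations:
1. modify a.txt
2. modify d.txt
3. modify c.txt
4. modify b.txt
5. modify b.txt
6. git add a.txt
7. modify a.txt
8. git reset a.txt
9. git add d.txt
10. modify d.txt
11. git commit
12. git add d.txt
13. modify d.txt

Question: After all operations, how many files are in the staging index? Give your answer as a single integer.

Answer: 1

Derivation:
After op 1 (modify a.txt): modified={a.txt} staged={none}
After op 2 (modify d.txt): modified={a.txt, d.txt} staged={none}
After op 3 (modify c.txt): modified={a.txt, c.txt, d.txt} staged={none}
After op 4 (modify b.txt): modified={a.txt, b.txt, c.txt, d.txt} staged={none}
After op 5 (modify b.txt): modified={a.txt, b.txt, c.txt, d.txt} staged={none}
After op 6 (git add a.txt): modified={b.txt, c.txt, d.txt} staged={a.txt}
After op 7 (modify a.txt): modified={a.txt, b.txt, c.txt, d.txt} staged={a.txt}
After op 8 (git reset a.txt): modified={a.txt, b.txt, c.txt, d.txt} staged={none}
After op 9 (git add d.txt): modified={a.txt, b.txt, c.txt} staged={d.txt}
After op 10 (modify d.txt): modified={a.txt, b.txt, c.txt, d.txt} staged={d.txt}
After op 11 (git commit): modified={a.txt, b.txt, c.txt, d.txt} staged={none}
After op 12 (git add d.txt): modified={a.txt, b.txt, c.txt} staged={d.txt}
After op 13 (modify d.txt): modified={a.txt, b.txt, c.txt, d.txt} staged={d.txt}
Final staged set: {d.txt} -> count=1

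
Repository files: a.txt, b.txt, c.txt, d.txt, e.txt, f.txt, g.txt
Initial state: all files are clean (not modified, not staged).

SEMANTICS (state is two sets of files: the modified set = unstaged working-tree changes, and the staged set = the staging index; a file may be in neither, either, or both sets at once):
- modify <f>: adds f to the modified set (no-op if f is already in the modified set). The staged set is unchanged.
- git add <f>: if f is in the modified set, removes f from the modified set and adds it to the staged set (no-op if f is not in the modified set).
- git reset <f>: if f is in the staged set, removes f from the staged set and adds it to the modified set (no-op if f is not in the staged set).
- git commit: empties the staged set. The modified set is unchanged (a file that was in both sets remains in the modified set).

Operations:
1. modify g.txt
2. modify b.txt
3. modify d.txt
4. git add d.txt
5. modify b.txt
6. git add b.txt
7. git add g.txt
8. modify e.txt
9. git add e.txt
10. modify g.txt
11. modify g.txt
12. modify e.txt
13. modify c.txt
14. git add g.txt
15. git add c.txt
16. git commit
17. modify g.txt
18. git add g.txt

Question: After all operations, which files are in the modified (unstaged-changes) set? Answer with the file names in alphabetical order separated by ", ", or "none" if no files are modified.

Answer: e.txt

Derivation:
After op 1 (modify g.txt): modified={g.txt} staged={none}
After op 2 (modify b.txt): modified={b.txt, g.txt} staged={none}
After op 3 (modify d.txt): modified={b.txt, d.txt, g.txt} staged={none}
After op 4 (git add d.txt): modified={b.txt, g.txt} staged={d.txt}
After op 5 (modify b.txt): modified={b.txt, g.txt} staged={d.txt}
After op 6 (git add b.txt): modified={g.txt} staged={b.txt, d.txt}
After op 7 (git add g.txt): modified={none} staged={b.txt, d.txt, g.txt}
After op 8 (modify e.txt): modified={e.txt} staged={b.txt, d.txt, g.txt}
After op 9 (git add e.txt): modified={none} staged={b.txt, d.txt, e.txt, g.txt}
After op 10 (modify g.txt): modified={g.txt} staged={b.txt, d.txt, e.txt, g.txt}
After op 11 (modify g.txt): modified={g.txt} staged={b.txt, d.txt, e.txt, g.txt}
After op 12 (modify e.txt): modified={e.txt, g.txt} staged={b.txt, d.txt, e.txt, g.txt}
After op 13 (modify c.txt): modified={c.txt, e.txt, g.txt} staged={b.txt, d.txt, e.txt, g.txt}
After op 14 (git add g.txt): modified={c.txt, e.txt} staged={b.txt, d.txt, e.txt, g.txt}
After op 15 (git add c.txt): modified={e.txt} staged={b.txt, c.txt, d.txt, e.txt, g.txt}
After op 16 (git commit): modified={e.txt} staged={none}
After op 17 (modify g.txt): modified={e.txt, g.txt} staged={none}
After op 18 (git add g.txt): modified={e.txt} staged={g.txt}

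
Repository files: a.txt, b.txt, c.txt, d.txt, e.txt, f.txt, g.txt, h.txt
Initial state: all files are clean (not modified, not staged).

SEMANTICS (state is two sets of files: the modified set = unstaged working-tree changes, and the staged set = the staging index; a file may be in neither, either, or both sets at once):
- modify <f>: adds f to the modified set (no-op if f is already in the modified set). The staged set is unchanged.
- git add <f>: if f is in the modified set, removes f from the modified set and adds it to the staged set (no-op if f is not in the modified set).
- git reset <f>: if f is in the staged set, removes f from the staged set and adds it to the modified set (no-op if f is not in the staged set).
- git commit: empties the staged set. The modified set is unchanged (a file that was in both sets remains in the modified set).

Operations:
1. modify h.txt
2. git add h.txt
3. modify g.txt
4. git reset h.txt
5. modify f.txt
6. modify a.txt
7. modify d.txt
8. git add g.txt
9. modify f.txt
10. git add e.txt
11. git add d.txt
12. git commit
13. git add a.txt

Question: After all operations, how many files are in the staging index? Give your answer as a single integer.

Answer: 1

Derivation:
After op 1 (modify h.txt): modified={h.txt} staged={none}
After op 2 (git add h.txt): modified={none} staged={h.txt}
After op 3 (modify g.txt): modified={g.txt} staged={h.txt}
After op 4 (git reset h.txt): modified={g.txt, h.txt} staged={none}
After op 5 (modify f.txt): modified={f.txt, g.txt, h.txt} staged={none}
After op 6 (modify a.txt): modified={a.txt, f.txt, g.txt, h.txt} staged={none}
After op 7 (modify d.txt): modified={a.txt, d.txt, f.txt, g.txt, h.txt} staged={none}
After op 8 (git add g.txt): modified={a.txt, d.txt, f.txt, h.txt} staged={g.txt}
After op 9 (modify f.txt): modified={a.txt, d.txt, f.txt, h.txt} staged={g.txt}
After op 10 (git add e.txt): modified={a.txt, d.txt, f.txt, h.txt} staged={g.txt}
After op 11 (git add d.txt): modified={a.txt, f.txt, h.txt} staged={d.txt, g.txt}
After op 12 (git commit): modified={a.txt, f.txt, h.txt} staged={none}
After op 13 (git add a.txt): modified={f.txt, h.txt} staged={a.txt}
Final staged set: {a.txt} -> count=1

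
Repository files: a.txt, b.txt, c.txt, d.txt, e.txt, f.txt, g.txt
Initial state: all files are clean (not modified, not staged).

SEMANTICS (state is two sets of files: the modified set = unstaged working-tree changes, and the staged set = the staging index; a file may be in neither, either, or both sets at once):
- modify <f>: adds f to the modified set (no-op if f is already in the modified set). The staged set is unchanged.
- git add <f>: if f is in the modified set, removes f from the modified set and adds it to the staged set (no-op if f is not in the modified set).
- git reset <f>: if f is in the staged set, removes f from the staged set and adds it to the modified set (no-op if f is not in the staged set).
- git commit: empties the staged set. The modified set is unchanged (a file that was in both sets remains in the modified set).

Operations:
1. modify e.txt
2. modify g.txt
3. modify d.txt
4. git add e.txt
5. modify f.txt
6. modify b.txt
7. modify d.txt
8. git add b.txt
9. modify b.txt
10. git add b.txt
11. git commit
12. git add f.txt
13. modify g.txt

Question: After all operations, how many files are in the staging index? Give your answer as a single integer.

Answer: 1

Derivation:
After op 1 (modify e.txt): modified={e.txt} staged={none}
After op 2 (modify g.txt): modified={e.txt, g.txt} staged={none}
After op 3 (modify d.txt): modified={d.txt, e.txt, g.txt} staged={none}
After op 4 (git add e.txt): modified={d.txt, g.txt} staged={e.txt}
After op 5 (modify f.txt): modified={d.txt, f.txt, g.txt} staged={e.txt}
After op 6 (modify b.txt): modified={b.txt, d.txt, f.txt, g.txt} staged={e.txt}
After op 7 (modify d.txt): modified={b.txt, d.txt, f.txt, g.txt} staged={e.txt}
After op 8 (git add b.txt): modified={d.txt, f.txt, g.txt} staged={b.txt, e.txt}
After op 9 (modify b.txt): modified={b.txt, d.txt, f.txt, g.txt} staged={b.txt, e.txt}
After op 10 (git add b.txt): modified={d.txt, f.txt, g.txt} staged={b.txt, e.txt}
After op 11 (git commit): modified={d.txt, f.txt, g.txt} staged={none}
After op 12 (git add f.txt): modified={d.txt, g.txt} staged={f.txt}
After op 13 (modify g.txt): modified={d.txt, g.txt} staged={f.txt}
Final staged set: {f.txt} -> count=1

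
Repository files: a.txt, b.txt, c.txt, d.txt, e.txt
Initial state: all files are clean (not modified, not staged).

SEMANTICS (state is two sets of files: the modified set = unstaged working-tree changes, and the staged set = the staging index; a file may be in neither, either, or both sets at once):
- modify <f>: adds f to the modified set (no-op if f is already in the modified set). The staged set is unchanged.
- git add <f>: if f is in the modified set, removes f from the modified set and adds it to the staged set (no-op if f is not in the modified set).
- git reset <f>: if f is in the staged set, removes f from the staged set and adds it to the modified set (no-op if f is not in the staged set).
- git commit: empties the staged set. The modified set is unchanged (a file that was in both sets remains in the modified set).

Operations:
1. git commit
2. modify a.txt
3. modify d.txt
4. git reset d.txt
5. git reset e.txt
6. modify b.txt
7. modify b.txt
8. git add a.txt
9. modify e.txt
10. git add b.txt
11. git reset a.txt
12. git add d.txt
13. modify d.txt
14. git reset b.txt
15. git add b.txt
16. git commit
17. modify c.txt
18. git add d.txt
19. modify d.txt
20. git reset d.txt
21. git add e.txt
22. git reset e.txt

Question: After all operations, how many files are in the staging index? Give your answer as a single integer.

Answer: 0

Derivation:
After op 1 (git commit): modified={none} staged={none}
After op 2 (modify a.txt): modified={a.txt} staged={none}
After op 3 (modify d.txt): modified={a.txt, d.txt} staged={none}
After op 4 (git reset d.txt): modified={a.txt, d.txt} staged={none}
After op 5 (git reset e.txt): modified={a.txt, d.txt} staged={none}
After op 6 (modify b.txt): modified={a.txt, b.txt, d.txt} staged={none}
After op 7 (modify b.txt): modified={a.txt, b.txt, d.txt} staged={none}
After op 8 (git add a.txt): modified={b.txt, d.txt} staged={a.txt}
After op 9 (modify e.txt): modified={b.txt, d.txt, e.txt} staged={a.txt}
After op 10 (git add b.txt): modified={d.txt, e.txt} staged={a.txt, b.txt}
After op 11 (git reset a.txt): modified={a.txt, d.txt, e.txt} staged={b.txt}
After op 12 (git add d.txt): modified={a.txt, e.txt} staged={b.txt, d.txt}
After op 13 (modify d.txt): modified={a.txt, d.txt, e.txt} staged={b.txt, d.txt}
After op 14 (git reset b.txt): modified={a.txt, b.txt, d.txt, e.txt} staged={d.txt}
After op 15 (git add b.txt): modified={a.txt, d.txt, e.txt} staged={b.txt, d.txt}
After op 16 (git commit): modified={a.txt, d.txt, e.txt} staged={none}
After op 17 (modify c.txt): modified={a.txt, c.txt, d.txt, e.txt} staged={none}
After op 18 (git add d.txt): modified={a.txt, c.txt, e.txt} staged={d.txt}
After op 19 (modify d.txt): modified={a.txt, c.txt, d.txt, e.txt} staged={d.txt}
After op 20 (git reset d.txt): modified={a.txt, c.txt, d.txt, e.txt} staged={none}
After op 21 (git add e.txt): modified={a.txt, c.txt, d.txt} staged={e.txt}
After op 22 (git reset e.txt): modified={a.txt, c.txt, d.txt, e.txt} staged={none}
Final staged set: {none} -> count=0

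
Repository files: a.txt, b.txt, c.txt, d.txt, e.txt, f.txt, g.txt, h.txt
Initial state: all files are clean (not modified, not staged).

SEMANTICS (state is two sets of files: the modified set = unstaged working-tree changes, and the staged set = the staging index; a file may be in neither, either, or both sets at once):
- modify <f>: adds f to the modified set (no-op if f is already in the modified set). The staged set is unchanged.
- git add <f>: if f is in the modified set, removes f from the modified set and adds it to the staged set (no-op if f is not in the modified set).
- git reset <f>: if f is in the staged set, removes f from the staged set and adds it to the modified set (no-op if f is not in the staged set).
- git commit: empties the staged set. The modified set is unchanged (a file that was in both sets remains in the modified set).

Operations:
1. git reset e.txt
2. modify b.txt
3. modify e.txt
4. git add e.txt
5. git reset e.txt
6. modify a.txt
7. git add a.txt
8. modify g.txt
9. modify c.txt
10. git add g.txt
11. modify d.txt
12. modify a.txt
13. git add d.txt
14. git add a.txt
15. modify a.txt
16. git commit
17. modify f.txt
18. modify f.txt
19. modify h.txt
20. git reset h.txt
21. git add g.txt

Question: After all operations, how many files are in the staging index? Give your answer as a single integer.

Answer: 0

Derivation:
After op 1 (git reset e.txt): modified={none} staged={none}
After op 2 (modify b.txt): modified={b.txt} staged={none}
After op 3 (modify e.txt): modified={b.txt, e.txt} staged={none}
After op 4 (git add e.txt): modified={b.txt} staged={e.txt}
After op 5 (git reset e.txt): modified={b.txt, e.txt} staged={none}
After op 6 (modify a.txt): modified={a.txt, b.txt, e.txt} staged={none}
After op 7 (git add a.txt): modified={b.txt, e.txt} staged={a.txt}
After op 8 (modify g.txt): modified={b.txt, e.txt, g.txt} staged={a.txt}
After op 9 (modify c.txt): modified={b.txt, c.txt, e.txt, g.txt} staged={a.txt}
After op 10 (git add g.txt): modified={b.txt, c.txt, e.txt} staged={a.txt, g.txt}
After op 11 (modify d.txt): modified={b.txt, c.txt, d.txt, e.txt} staged={a.txt, g.txt}
After op 12 (modify a.txt): modified={a.txt, b.txt, c.txt, d.txt, e.txt} staged={a.txt, g.txt}
After op 13 (git add d.txt): modified={a.txt, b.txt, c.txt, e.txt} staged={a.txt, d.txt, g.txt}
After op 14 (git add a.txt): modified={b.txt, c.txt, e.txt} staged={a.txt, d.txt, g.txt}
After op 15 (modify a.txt): modified={a.txt, b.txt, c.txt, e.txt} staged={a.txt, d.txt, g.txt}
After op 16 (git commit): modified={a.txt, b.txt, c.txt, e.txt} staged={none}
After op 17 (modify f.txt): modified={a.txt, b.txt, c.txt, e.txt, f.txt} staged={none}
After op 18 (modify f.txt): modified={a.txt, b.txt, c.txt, e.txt, f.txt} staged={none}
After op 19 (modify h.txt): modified={a.txt, b.txt, c.txt, e.txt, f.txt, h.txt} staged={none}
After op 20 (git reset h.txt): modified={a.txt, b.txt, c.txt, e.txt, f.txt, h.txt} staged={none}
After op 21 (git add g.txt): modified={a.txt, b.txt, c.txt, e.txt, f.txt, h.txt} staged={none}
Final staged set: {none} -> count=0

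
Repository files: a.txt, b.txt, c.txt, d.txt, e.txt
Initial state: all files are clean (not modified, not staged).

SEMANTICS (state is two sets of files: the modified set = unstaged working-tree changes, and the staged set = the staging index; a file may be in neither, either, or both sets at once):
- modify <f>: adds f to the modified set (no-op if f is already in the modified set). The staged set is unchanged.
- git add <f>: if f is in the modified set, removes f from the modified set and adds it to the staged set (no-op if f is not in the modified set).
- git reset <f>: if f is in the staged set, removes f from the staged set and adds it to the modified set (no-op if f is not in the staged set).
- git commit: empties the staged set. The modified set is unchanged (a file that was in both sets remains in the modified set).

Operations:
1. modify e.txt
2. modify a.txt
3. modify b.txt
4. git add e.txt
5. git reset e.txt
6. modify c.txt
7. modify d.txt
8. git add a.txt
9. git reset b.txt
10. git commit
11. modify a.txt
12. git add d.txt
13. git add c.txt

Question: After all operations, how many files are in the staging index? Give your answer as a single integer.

Answer: 2

Derivation:
After op 1 (modify e.txt): modified={e.txt} staged={none}
After op 2 (modify a.txt): modified={a.txt, e.txt} staged={none}
After op 3 (modify b.txt): modified={a.txt, b.txt, e.txt} staged={none}
After op 4 (git add e.txt): modified={a.txt, b.txt} staged={e.txt}
After op 5 (git reset e.txt): modified={a.txt, b.txt, e.txt} staged={none}
After op 6 (modify c.txt): modified={a.txt, b.txt, c.txt, e.txt} staged={none}
After op 7 (modify d.txt): modified={a.txt, b.txt, c.txt, d.txt, e.txt} staged={none}
After op 8 (git add a.txt): modified={b.txt, c.txt, d.txt, e.txt} staged={a.txt}
After op 9 (git reset b.txt): modified={b.txt, c.txt, d.txt, e.txt} staged={a.txt}
After op 10 (git commit): modified={b.txt, c.txt, d.txt, e.txt} staged={none}
After op 11 (modify a.txt): modified={a.txt, b.txt, c.txt, d.txt, e.txt} staged={none}
After op 12 (git add d.txt): modified={a.txt, b.txt, c.txt, e.txt} staged={d.txt}
After op 13 (git add c.txt): modified={a.txt, b.txt, e.txt} staged={c.txt, d.txt}
Final staged set: {c.txt, d.txt} -> count=2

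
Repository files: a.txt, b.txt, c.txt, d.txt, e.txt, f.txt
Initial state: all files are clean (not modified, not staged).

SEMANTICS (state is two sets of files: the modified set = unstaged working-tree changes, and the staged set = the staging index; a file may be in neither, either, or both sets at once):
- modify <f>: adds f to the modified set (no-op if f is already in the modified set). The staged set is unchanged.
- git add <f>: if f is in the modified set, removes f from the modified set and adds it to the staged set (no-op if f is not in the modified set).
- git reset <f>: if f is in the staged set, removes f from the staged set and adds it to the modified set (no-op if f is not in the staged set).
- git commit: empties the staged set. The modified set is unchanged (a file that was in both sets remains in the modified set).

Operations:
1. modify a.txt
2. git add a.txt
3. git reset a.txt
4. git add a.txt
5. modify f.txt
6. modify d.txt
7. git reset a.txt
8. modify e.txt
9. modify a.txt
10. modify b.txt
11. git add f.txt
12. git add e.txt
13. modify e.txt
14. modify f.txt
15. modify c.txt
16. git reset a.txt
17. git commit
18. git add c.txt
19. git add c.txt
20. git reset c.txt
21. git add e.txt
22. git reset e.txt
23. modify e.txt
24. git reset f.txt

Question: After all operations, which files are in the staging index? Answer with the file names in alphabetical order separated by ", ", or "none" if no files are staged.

Answer: none

Derivation:
After op 1 (modify a.txt): modified={a.txt} staged={none}
After op 2 (git add a.txt): modified={none} staged={a.txt}
After op 3 (git reset a.txt): modified={a.txt} staged={none}
After op 4 (git add a.txt): modified={none} staged={a.txt}
After op 5 (modify f.txt): modified={f.txt} staged={a.txt}
After op 6 (modify d.txt): modified={d.txt, f.txt} staged={a.txt}
After op 7 (git reset a.txt): modified={a.txt, d.txt, f.txt} staged={none}
After op 8 (modify e.txt): modified={a.txt, d.txt, e.txt, f.txt} staged={none}
After op 9 (modify a.txt): modified={a.txt, d.txt, e.txt, f.txt} staged={none}
After op 10 (modify b.txt): modified={a.txt, b.txt, d.txt, e.txt, f.txt} staged={none}
After op 11 (git add f.txt): modified={a.txt, b.txt, d.txt, e.txt} staged={f.txt}
After op 12 (git add e.txt): modified={a.txt, b.txt, d.txt} staged={e.txt, f.txt}
After op 13 (modify e.txt): modified={a.txt, b.txt, d.txt, e.txt} staged={e.txt, f.txt}
After op 14 (modify f.txt): modified={a.txt, b.txt, d.txt, e.txt, f.txt} staged={e.txt, f.txt}
After op 15 (modify c.txt): modified={a.txt, b.txt, c.txt, d.txt, e.txt, f.txt} staged={e.txt, f.txt}
After op 16 (git reset a.txt): modified={a.txt, b.txt, c.txt, d.txt, e.txt, f.txt} staged={e.txt, f.txt}
After op 17 (git commit): modified={a.txt, b.txt, c.txt, d.txt, e.txt, f.txt} staged={none}
After op 18 (git add c.txt): modified={a.txt, b.txt, d.txt, e.txt, f.txt} staged={c.txt}
After op 19 (git add c.txt): modified={a.txt, b.txt, d.txt, e.txt, f.txt} staged={c.txt}
After op 20 (git reset c.txt): modified={a.txt, b.txt, c.txt, d.txt, e.txt, f.txt} staged={none}
After op 21 (git add e.txt): modified={a.txt, b.txt, c.txt, d.txt, f.txt} staged={e.txt}
After op 22 (git reset e.txt): modified={a.txt, b.txt, c.txt, d.txt, e.txt, f.txt} staged={none}
After op 23 (modify e.txt): modified={a.txt, b.txt, c.txt, d.txt, e.txt, f.txt} staged={none}
After op 24 (git reset f.txt): modified={a.txt, b.txt, c.txt, d.txt, e.txt, f.txt} staged={none}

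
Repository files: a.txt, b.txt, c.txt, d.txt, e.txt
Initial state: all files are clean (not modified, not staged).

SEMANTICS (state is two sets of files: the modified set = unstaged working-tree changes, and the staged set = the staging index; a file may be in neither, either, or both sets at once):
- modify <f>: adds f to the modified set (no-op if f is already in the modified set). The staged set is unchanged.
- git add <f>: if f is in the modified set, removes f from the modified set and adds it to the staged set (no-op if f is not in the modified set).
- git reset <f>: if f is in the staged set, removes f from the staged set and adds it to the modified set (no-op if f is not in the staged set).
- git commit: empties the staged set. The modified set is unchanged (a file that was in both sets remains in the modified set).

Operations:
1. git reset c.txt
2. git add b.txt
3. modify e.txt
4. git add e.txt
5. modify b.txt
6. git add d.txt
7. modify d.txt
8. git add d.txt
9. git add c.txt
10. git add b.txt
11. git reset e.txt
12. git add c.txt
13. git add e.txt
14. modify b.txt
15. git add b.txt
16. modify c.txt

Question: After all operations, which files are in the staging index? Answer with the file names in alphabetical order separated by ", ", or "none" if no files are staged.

Answer: b.txt, d.txt, e.txt

Derivation:
After op 1 (git reset c.txt): modified={none} staged={none}
After op 2 (git add b.txt): modified={none} staged={none}
After op 3 (modify e.txt): modified={e.txt} staged={none}
After op 4 (git add e.txt): modified={none} staged={e.txt}
After op 5 (modify b.txt): modified={b.txt} staged={e.txt}
After op 6 (git add d.txt): modified={b.txt} staged={e.txt}
After op 7 (modify d.txt): modified={b.txt, d.txt} staged={e.txt}
After op 8 (git add d.txt): modified={b.txt} staged={d.txt, e.txt}
After op 9 (git add c.txt): modified={b.txt} staged={d.txt, e.txt}
After op 10 (git add b.txt): modified={none} staged={b.txt, d.txt, e.txt}
After op 11 (git reset e.txt): modified={e.txt} staged={b.txt, d.txt}
After op 12 (git add c.txt): modified={e.txt} staged={b.txt, d.txt}
After op 13 (git add e.txt): modified={none} staged={b.txt, d.txt, e.txt}
After op 14 (modify b.txt): modified={b.txt} staged={b.txt, d.txt, e.txt}
After op 15 (git add b.txt): modified={none} staged={b.txt, d.txt, e.txt}
After op 16 (modify c.txt): modified={c.txt} staged={b.txt, d.txt, e.txt}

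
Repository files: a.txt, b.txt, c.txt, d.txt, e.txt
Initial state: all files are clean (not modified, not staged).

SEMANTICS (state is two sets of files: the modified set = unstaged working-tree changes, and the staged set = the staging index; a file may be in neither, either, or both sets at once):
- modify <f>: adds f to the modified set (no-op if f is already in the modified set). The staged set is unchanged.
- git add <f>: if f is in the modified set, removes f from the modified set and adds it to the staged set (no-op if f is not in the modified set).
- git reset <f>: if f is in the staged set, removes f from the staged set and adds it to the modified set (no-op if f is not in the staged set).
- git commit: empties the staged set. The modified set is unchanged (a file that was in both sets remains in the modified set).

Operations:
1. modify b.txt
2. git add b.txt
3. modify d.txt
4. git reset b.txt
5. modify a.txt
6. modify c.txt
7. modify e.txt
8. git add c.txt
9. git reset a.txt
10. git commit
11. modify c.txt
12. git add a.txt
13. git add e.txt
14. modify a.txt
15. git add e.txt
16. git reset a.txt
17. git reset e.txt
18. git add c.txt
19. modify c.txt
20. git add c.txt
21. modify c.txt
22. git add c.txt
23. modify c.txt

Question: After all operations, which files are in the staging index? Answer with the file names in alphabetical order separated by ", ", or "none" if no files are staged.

After op 1 (modify b.txt): modified={b.txt} staged={none}
After op 2 (git add b.txt): modified={none} staged={b.txt}
After op 3 (modify d.txt): modified={d.txt} staged={b.txt}
After op 4 (git reset b.txt): modified={b.txt, d.txt} staged={none}
After op 5 (modify a.txt): modified={a.txt, b.txt, d.txt} staged={none}
After op 6 (modify c.txt): modified={a.txt, b.txt, c.txt, d.txt} staged={none}
After op 7 (modify e.txt): modified={a.txt, b.txt, c.txt, d.txt, e.txt} staged={none}
After op 8 (git add c.txt): modified={a.txt, b.txt, d.txt, e.txt} staged={c.txt}
After op 9 (git reset a.txt): modified={a.txt, b.txt, d.txt, e.txt} staged={c.txt}
After op 10 (git commit): modified={a.txt, b.txt, d.txt, e.txt} staged={none}
After op 11 (modify c.txt): modified={a.txt, b.txt, c.txt, d.txt, e.txt} staged={none}
After op 12 (git add a.txt): modified={b.txt, c.txt, d.txt, e.txt} staged={a.txt}
After op 13 (git add e.txt): modified={b.txt, c.txt, d.txt} staged={a.txt, e.txt}
After op 14 (modify a.txt): modified={a.txt, b.txt, c.txt, d.txt} staged={a.txt, e.txt}
After op 15 (git add e.txt): modified={a.txt, b.txt, c.txt, d.txt} staged={a.txt, e.txt}
After op 16 (git reset a.txt): modified={a.txt, b.txt, c.txt, d.txt} staged={e.txt}
After op 17 (git reset e.txt): modified={a.txt, b.txt, c.txt, d.txt, e.txt} staged={none}
After op 18 (git add c.txt): modified={a.txt, b.txt, d.txt, e.txt} staged={c.txt}
After op 19 (modify c.txt): modified={a.txt, b.txt, c.txt, d.txt, e.txt} staged={c.txt}
After op 20 (git add c.txt): modified={a.txt, b.txt, d.txt, e.txt} staged={c.txt}
After op 21 (modify c.txt): modified={a.txt, b.txt, c.txt, d.txt, e.txt} staged={c.txt}
After op 22 (git add c.txt): modified={a.txt, b.txt, d.txt, e.txt} staged={c.txt}
After op 23 (modify c.txt): modified={a.txt, b.txt, c.txt, d.txt, e.txt} staged={c.txt}

Answer: c.txt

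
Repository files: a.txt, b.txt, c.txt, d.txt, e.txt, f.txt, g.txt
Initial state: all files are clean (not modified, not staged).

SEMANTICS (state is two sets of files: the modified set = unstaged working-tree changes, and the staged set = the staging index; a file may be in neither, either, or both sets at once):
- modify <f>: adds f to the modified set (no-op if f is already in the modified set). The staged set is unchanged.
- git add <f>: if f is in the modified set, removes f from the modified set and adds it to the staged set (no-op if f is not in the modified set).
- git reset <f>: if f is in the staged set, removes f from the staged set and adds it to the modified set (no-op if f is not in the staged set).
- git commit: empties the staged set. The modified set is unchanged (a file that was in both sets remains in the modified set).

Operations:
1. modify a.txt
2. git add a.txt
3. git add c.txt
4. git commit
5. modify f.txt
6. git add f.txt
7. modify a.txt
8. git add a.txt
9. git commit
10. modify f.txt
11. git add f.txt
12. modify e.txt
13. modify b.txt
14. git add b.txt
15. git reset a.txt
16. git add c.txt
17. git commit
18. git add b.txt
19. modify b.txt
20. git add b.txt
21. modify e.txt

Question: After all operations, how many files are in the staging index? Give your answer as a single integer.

Answer: 1

Derivation:
After op 1 (modify a.txt): modified={a.txt} staged={none}
After op 2 (git add a.txt): modified={none} staged={a.txt}
After op 3 (git add c.txt): modified={none} staged={a.txt}
After op 4 (git commit): modified={none} staged={none}
After op 5 (modify f.txt): modified={f.txt} staged={none}
After op 6 (git add f.txt): modified={none} staged={f.txt}
After op 7 (modify a.txt): modified={a.txt} staged={f.txt}
After op 8 (git add a.txt): modified={none} staged={a.txt, f.txt}
After op 9 (git commit): modified={none} staged={none}
After op 10 (modify f.txt): modified={f.txt} staged={none}
After op 11 (git add f.txt): modified={none} staged={f.txt}
After op 12 (modify e.txt): modified={e.txt} staged={f.txt}
After op 13 (modify b.txt): modified={b.txt, e.txt} staged={f.txt}
After op 14 (git add b.txt): modified={e.txt} staged={b.txt, f.txt}
After op 15 (git reset a.txt): modified={e.txt} staged={b.txt, f.txt}
After op 16 (git add c.txt): modified={e.txt} staged={b.txt, f.txt}
After op 17 (git commit): modified={e.txt} staged={none}
After op 18 (git add b.txt): modified={e.txt} staged={none}
After op 19 (modify b.txt): modified={b.txt, e.txt} staged={none}
After op 20 (git add b.txt): modified={e.txt} staged={b.txt}
After op 21 (modify e.txt): modified={e.txt} staged={b.txt}
Final staged set: {b.txt} -> count=1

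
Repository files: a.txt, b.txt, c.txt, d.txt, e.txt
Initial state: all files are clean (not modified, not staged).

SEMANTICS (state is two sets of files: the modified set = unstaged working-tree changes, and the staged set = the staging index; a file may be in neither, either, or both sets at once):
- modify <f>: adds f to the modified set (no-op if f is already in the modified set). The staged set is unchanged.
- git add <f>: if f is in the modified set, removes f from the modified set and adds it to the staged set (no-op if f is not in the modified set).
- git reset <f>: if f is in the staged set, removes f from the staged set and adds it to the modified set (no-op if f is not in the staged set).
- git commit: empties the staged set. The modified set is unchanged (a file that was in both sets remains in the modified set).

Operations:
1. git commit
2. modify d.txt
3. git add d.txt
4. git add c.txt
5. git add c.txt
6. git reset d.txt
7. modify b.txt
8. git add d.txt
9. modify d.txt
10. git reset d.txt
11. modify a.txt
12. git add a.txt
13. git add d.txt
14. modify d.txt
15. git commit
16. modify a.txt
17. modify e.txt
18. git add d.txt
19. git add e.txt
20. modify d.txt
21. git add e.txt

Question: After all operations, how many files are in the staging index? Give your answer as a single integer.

After op 1 (git commit): modified={none} staged={none}
After op 2 (modify d.txt): modified={d.txt} staged={none}
After op 3 (git add d.txt): modified={none} staged={d.txt}
After op 4 (git add c.txt): modified={none} staged={d.txt}
After op 5 (git add c.txt): modified={none} staged={d.txt}
After op 6 (git reset d.txt): modified={d.txt} staged={none}
After op 7 (modify b.txt): modified={b.txt, d.txt} staged={none}
After op 8 (git add d.txt): modified={b.txt} staged={d.txt}
After op 9 (modify d.txt): modified={b.txt, d.txt} staged={d.txt}
After op 10 (git reset d.txt): modified={b.txt, d.txt} staged={none}
After op 11 (modify a.txt): modified={a.txt, b.txt, d.txt} staged={none}
After op 12 (git add a.txt): modified={b.txt, d.txt} staged={a.txt}
After op 13 (git add d.txt): modified={b.txt} staged={a.txt, d.txt}
After op 14 (modify d.txt): modified={b.txt, d.txt} staged={a.txt, d.txt}
After op 15 (git commit): modified={b.txt, d.txt} staged={none}
After op 16 (modify a.txt): modified={a.txt, b.txt, d.txt} staged={none}
After op 17 (modify e.txt): modified={a.txt, b.txt, d.txt, e.txt} staged={none}
After op 18 (git add d.txt): modified={a.txt, b.txt, e.txt} staged={d.txt}
After op 19 (git add e.txt): modified={a.txt, b.txt} staged={d.txt, e.txt}
After op 20 (modify d.txt): modified={a.txt, b.txt, d.txt} staged={d.txt, e.txt}
After op 21 (git add e.txt): modified={a.txt, b.txt, d.txt} staged={d.txt, e.txt}
Final staged set: {d.txt, e.txt} -> count=2

Answer: 2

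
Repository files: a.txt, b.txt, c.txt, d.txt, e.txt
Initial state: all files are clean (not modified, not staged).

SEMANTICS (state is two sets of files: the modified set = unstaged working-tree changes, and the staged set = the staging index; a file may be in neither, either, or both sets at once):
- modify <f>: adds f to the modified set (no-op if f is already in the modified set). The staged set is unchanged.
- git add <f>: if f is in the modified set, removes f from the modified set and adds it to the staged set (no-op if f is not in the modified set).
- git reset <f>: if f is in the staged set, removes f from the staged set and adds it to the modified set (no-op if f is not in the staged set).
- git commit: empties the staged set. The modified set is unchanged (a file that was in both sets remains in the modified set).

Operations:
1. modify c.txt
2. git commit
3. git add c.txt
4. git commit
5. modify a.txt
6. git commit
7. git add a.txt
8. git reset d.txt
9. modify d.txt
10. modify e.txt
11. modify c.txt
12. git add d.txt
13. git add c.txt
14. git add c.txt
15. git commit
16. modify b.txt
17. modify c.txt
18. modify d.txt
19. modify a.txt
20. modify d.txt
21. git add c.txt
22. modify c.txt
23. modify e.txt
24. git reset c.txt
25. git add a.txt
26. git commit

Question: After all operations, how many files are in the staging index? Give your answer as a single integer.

Answer: 0

Derivation:
After op 1 (modify c.txt): modified={c.txt} staged={none}
After op 2 (git commit): modified={c.txt} staged={none}
After op 3 (git add c.txt): modified={none} staged={c.txt}
After op 4 (git commit): modified={none} staged={none}
After op 5 (modify a.txt): modified={a.txt} staged={none}
After op 6 (git commit): modified={a.txt} staged={none}
After op 7 (git add a.txt): modified={none} staged={a.txt}
After op 8 (git reset d.txt): modified={none} staged={a.txt}
After op 9 (modify d.txt): modified={d.txt} staged={a.txt}
After op 10 (modify e.txt): modified={d.txt, e.txt} staged={a.txt}
After op 11 (modify c.txt): modified={c.txt, d.txt, e.txt} staged={a.txt}
After op 12 (git add d.txt): modified={c.txt, e.txt} staged={a.txt, d.txt}
After op 13 (git add c.txt): modified={e.txt} staged={a.txt, c.txt, d.txt}
After op 14 (git add c.txt): modified={e.txt} staged={a.txt, c.txt, d.txt}
After op 15 (git commit): modified={e.txt} staged={none}
After op 16 (modify b.txt): modified={b.txt, e.txt} staged={none}
After op 17 (modify c.txt): modified={b.txt, c.txt, e.txt} staged={none}
After op 18 (modify d.txt): modified={b.txt, c.txt, d.txt, e.txt} staged={none}
After op 19 (modify a.txt): modified={a.txt, b.txt, c.txt, d.txt, e.txt} staged={none}
After op 20 (modify d.txt): modified={a.txt, b.txt, c.txt, d.txt, e.txt} staged={none}
After op 21 (git add c.txt): modified={a.txt, b.txt, d.txt, e.txt} staged={c.txt}
After op 22 (modify c.txt): modified={a.txt, b.txt, c.txt, d.txt, e.txt} staged={c.txt}
After op 23 (modify e.txt): modified={a.txt, b.txt, c.txt, d.txt, e.txt} staged={c.txt}
After op 24 (git reset c.txt): modified={a.txt, b.txt, c.txt, d.txt, e.txt} staged={none}
After op 25 (git add a.txt): modified={b.txt, c.txt, d.txt, e.txt} staged={a.txt}
After op 26 (git commit): modified={b.txt, c.txt, d.txt, e.txt} staged={none}
Final staged set: {none} -> count=0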